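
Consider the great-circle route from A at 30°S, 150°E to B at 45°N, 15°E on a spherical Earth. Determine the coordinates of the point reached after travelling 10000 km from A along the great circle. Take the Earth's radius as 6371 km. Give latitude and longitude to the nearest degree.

Convert each endpoint to a unit vector on the sphere (x = cos φ cos λ, y = cos φ sin λ, z = sin φ).
The central angle between the endpoints is δ = arccos(p₁·p₂) ≈ 2.476 rad (141.9°). The total great-circle distance is δ·R ≈ 2.476 × 6371 ≈ 15775 km, so the target fraction is f = 10000/15775 ≈ 0.634.
Interpolate at f ≈ 0.634 with slerp weights a = sin((1−f)δ)/sin δ ≈ 1.275, b = sin(fδ)/sin δ ≈ 1.619.
p = a·p₁ + b·p₂ ≈ (0.150, 0.848, 0.508); φ = arcsin(p_z) ≈ 30.51°, λ = atan2(p_y, p_x) ≈ 79.98°.

≈ 31°N, 80°E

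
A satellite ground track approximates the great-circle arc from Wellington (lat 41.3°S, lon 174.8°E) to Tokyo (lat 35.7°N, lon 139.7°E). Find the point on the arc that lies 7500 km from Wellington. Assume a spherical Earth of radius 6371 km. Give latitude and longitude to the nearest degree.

≈ lat 21°N, lon 147°E

Convert each endpoint to a unit vector on the sphere (x = cos φ cos λ, y = cos φ sin λ, z = sin φ).
The central angle between the endpoints is δ = arccos(p₁·p₂) ≈ 1.457 rad (83.5°). The total great-circle distance is δ·R ≈ 1.457 × 6371 ≈ 9280 km, so the target fraction is f = 7500/9280 ≈ 0.808.
Interpolate at f ≈ 0.808 with slerp weights a = sin((1−f)δ)/sin δ ≈ 0.278, b = sin(fδ)/sin δ ≈ 0.930.
p = a·p₁ + b·p₂ ≈ (-0.783, 0.507, 0.359); φ = arcsin(p_z) ≈ 21.06°, λ = atan2(p_y, p_x) ≈ 147.08°.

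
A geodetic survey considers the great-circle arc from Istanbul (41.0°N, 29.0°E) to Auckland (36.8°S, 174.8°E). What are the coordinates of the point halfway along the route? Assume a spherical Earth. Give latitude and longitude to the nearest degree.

Convert each endpoint to a unit vector on the sphere (x = cos φ cos λ, y = cos φ sin λ, z = sin φ).
The central angle between the endpoints is δ = arccos(p₁·p₂) ≈ 2.674 rad (153.2°).
Interpolate at f = 1/2 with slerp weights a = sin((1−f)δ)/sin δ ≈ 2.160, b = sin(fδ)/sin δ ≈ 2.160.
p = a·p₁ + b·p₂ ≈ (-0.297, 0.947, 0.123); φ = arcsin(p_z) ≈ 7.08°, λ = atan2(p_y, p_x) ≈ 107.39°.

≈ 7°N, 107°E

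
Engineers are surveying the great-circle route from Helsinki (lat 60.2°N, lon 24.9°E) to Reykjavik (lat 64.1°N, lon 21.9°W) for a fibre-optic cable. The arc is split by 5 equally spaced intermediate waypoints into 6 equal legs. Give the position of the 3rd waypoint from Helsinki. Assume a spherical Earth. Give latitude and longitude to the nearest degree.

Convert each endpoint to a unit vector on the sphere (x = cos φ cos λ, y = cos φ sin λ, z = sin φ).
The central angle between the endpoints is δ = arccos(p₁·p₂) ≈ 0.379 rad (21.7°).
Interpolate at f = 3/6 with slerp weights a = sin((1−f)δ)/sin δ ≈ 0.509, b = sin(fδ)/sin δ ≈ 0.509.
p = a·p₁ + b·p₂ ≈ (0.436, 0.024, 0.900); φ = arcsin(p_z) ≈ 64.12°, λ = atan2(p_y, p_x) ≈ 3.10°.

≈ lat 64°N, lon 3°E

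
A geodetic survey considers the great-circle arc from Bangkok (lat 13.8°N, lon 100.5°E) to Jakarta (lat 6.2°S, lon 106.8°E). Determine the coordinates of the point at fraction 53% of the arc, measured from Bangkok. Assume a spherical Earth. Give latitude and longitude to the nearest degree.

Convert each endpoint to a unit vector on the sphere (x = cos φ cos λ, y = cos φ sin λ, z = sin φ).
The central angle between the endpoints is δ = arccos(p₁·p₂) ≈ 0.366 rad (21.0°).
Interpolate at f = 0.53 with slerp weights a = sin((1−f)δ)/sin δ ≈ 0.478, b = sin(fδ)/sin δ ≈ 0.539.
p = a·p₁ + b·p₂ ≈ (-0.239, 0.969, 0.056); φ = arcsin(p_z) ≈ 3.21°, λ = atan2(p_y, p_x) ≈ 103.87°.

≈ lat 3°N, lon 104°E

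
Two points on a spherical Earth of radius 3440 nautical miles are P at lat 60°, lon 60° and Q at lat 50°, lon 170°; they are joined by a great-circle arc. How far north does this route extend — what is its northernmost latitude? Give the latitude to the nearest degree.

The great circle lies in the plane with unit normal n̂ = (p₁ × p₂)/|p₁ × p₂|.
Here n̂_z ≈ +0.363; the vertex latitude is φ_max = arccos|n̂_z| ≈ 68.7°.
Check via Clairaut: cos φ_max = |cos φ₁| · sin C = cos(60.0°)·sin(46.5°) ≈ 0.363, again giving ≈ 68.7°.

≈ 69°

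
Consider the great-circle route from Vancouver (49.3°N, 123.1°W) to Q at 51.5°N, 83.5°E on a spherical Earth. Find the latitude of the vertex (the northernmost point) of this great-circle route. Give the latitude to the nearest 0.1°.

The great circle lies in the plane with unit normal n̂ = (p₁ × p₂)/|p₁ × p₂|.
Here n̂_z ≈ -0.187; the vertex latitude is φ_max = arccos|n̂_z| ≈ 79.2°.
Check via Clairaut: cos φ_max = |cos φ₁| · sin C = cos(49.3°)·sin(16.6°) ≈ 0.187, again giving ≈ 79.2°.

≈ 79.2°N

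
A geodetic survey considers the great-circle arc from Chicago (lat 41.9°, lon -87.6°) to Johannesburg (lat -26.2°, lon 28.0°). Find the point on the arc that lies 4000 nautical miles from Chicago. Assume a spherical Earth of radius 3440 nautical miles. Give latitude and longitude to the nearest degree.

Write both endpoints as unit vectors p₁, p₂ with components (cos φ cos λ, cos φ sin λ, sin φ).
The central angle between the endpoints is δ = arccos(p₁·p₂) ≈ 2.194 rad (125.7°). The total great-circle distance is δ·R ≈ 2.194 × 3440 ≈ 7546 nmi, so the target fraction is f = 4000/7546 ≈ 0.530.
Interpolate at f ≈ 0.530 with slerp weights a = sin((1−f)δ)/sin δ ≈ 1.056, b = sin(fδ)/sin δ ≈ 1.130.
p = a·p₁ + b·p₂ ≈ (0.928, -0.309, 0.206); φ = arcsin(p_z) ≈ 11.91°, λ = atan2(p_y, p_x) ≈ -18.43°.

≈ lat 12°, lon -18°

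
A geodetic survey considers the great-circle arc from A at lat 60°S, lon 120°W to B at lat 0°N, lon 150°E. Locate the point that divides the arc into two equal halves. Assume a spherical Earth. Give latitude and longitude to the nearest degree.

Convert each endpoint to a unit vector on the sphere (x = cos φ cos λ, y = cos φ sin λ, z = sin φ).
The central angle between the endpoints is δ = arccos(p₁·p₂) ≈ 1.571 rad (90.0°).
Interpolate at f = 1/2 with slerp weights a = sin((1−f)δ)/sin δ ≈ 0.707, b = sin(fδ)/sin δ ≈ 0.707.
p = a·p₁ + b·p₂ ≈ (-0.789, 0.047, -0.612); φ = arcsin(p_z) ≈ -37.76°, λ = atan2(p_y, p_x) ≈ 176.57°.

≈ lat 38°S, lon 177°E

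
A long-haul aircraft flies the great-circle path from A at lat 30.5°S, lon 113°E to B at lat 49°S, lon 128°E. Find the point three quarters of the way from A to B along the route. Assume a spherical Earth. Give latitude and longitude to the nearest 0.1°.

≈ lat 44.6°S, lon 123.4°E

Write both endpoints as unit vectors p₁, p₂ with components (cos φ cos λ, cos φ sin λ, sin φ).
The central angle between the endpoints is δ = arccos(p₁·p₂) ≈ 0.379 rad (21.7°).
Interpolate at f = 3/4 with slerp weights a = sin((1−f)δ)/sin δ ≈ 0.256, b = sin(fδ)/sin δ ≈ 0.758.
p = a·p₁ + b·p₂ ≈ (-0.392, 0.595, -0.702); φ = arcsin(p_z) ≈ -44.57°, λ = atan2(p_y, p_x) ≈ 123.41°.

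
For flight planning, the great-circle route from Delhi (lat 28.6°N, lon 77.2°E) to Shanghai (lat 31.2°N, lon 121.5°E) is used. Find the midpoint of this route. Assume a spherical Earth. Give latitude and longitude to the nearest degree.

Write both endpoints as unit vectors p₁, p₂ with components (cos φ cos λ, cos φ sin λ, sin φ).
The central angle between the endpoints is δ = arccos(p₁·p₂) ≈ 0.667 rad (38.2°).
Interpolate at f = 1/2 with slerp weights a = sin((1−f)δ)/sin δ ≈ 0.529, b = sin(fδ)/sin δ ≈ 0.529.
p = a·p₁ + b·p₂ ≈ (-0.134, 0.839, 0.527); φ = arcsin(p_z) ≈ 31.83°, λ = atan2(p_y, p_x) ≈ 99.05°.

≈ lat 32°N, lon 99°E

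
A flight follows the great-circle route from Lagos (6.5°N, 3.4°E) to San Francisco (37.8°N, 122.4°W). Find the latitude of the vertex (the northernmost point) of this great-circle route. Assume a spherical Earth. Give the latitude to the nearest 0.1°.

≈ 46.3°N

The great circle lies in the plane with unit normal n̂ = (p₁ × p₂)/|p₁ × p₂|.
Here n̂_z ≈ -0.691; the vertex latitude is φ_max = arccos|n̂_z| ≈ 46.3°.
Check via Clairaut: cos φ_max = |cos φ₁| · sin C = cos(6.5°)·sin(44.1°) ≈ 0.691, again giving ≈ 46.3°.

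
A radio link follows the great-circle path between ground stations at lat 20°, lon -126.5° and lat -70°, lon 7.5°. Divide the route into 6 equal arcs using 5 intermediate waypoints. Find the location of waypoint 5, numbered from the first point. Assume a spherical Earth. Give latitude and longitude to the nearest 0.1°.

≈ lat -72.0°, lon -58.5°

Convert each endpoint to a unit vector on the sphere (x = cos φ cos λ, y = cos φ sin λ, z = sin φ).
The central angle between the endpoints is δ = arccos(p₁·p₂) ≈ 2.147 rad (123.0°).
Interpolate at f = 5/6 with slerp weights a = sin((1−f)δ)/sin δ ≈ 0.418, b = sin(fδ)/sin δ ≈ 1.164.
p = a·p₁ + b·p₂ ≈ (0.161, -0.263, -0.951); φ = arcsin(p_z) ≈ -72.00°, λ = atan2(p_y, p_x) ≈ -58.52°.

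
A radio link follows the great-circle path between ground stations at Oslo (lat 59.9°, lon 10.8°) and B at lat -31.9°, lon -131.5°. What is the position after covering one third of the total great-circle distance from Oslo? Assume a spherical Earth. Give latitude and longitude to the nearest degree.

≈ lat 51°, lon -79°

Convert each endpoint to a unit vector on the sphere (x = cos φ cos λ, y = cos φ sin λ, z = sin φ).
The central angle between the endpoints is δ = arccos(p₁·p₂) ≈ 2.488 rad (142.6°).
Interpolate at f = 1/3 with slerp weights a = sin((1−f)δ)/sin δ ≈ 1.639, b = sin(fδ)/sin δ ≈ 1.213.
p = a·p₁ + b·p₂ ≈ (0.125, -0.618, 0.777); φ = arcsin(p_z) ≈ 50.95°, λ = atan2(p_y, p_x) ≈ -78.58°.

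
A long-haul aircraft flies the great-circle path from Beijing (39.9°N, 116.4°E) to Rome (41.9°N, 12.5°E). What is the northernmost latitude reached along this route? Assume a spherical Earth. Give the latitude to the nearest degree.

≈ 55°N

The great circle lies in the plane with unit normal n̂ = (p₁ × p₂)/|p₁ × p₂|.
Here n̂_z ≈ -0.579; the vertex latitude is φ_max = arccos|n̂_z| ≈ 54.6°.
Check via Clairaut: cos φ_max = |cos φ₁| · sin C = cos(39.9°)·sin(49.0°) ≈ 0.579, again giving ≈ 54.6°.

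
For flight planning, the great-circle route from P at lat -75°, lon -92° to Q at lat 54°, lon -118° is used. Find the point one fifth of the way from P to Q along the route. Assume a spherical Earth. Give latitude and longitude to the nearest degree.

≈ lat -50°, lon -105°

From cos δ = sin φ₁ sin φ₂ + cos φ₁ cos φ₂ cos Δλ, the central angle is δ ≈ 2.271 rad (130.1°).
Interpolate at f = 1/5 with slerp weights a = sin((1−f)δ)/sin δ ≈ 1.269, b = sin(fδ)/sin δ ≈ 0.574.
p = a·p₁ + b·p₂ ≈ (-0.170, -0.626, -0.761); φ = arcsin(p_z) ≈ -49.55°, λ = atan2(p_y, p_x) ≈ -105.18°.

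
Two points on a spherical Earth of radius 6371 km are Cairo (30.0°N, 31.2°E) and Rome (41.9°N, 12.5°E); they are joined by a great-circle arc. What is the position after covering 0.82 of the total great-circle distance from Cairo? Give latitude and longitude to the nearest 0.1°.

≈ 40.0°N, 16.3°E

Write both endpoints as unit vectors p₁, p₂ with components (cos φ cos λ, cos φ sin λ, sin φ).
The central angle between the endpoints is δ = arccos(p₁·p₂) ≈ 0.335 rad (19.2°).
Interpolate at f = 0.82 with slerp weights a = sin((1−f)δ)/sin δ ≈ 0.183, b = sin(fδ)/sin δ ≈ 0.825.
p = a·p₁ + b·p₂ ≈ (0.735, 0.215, 0.643); φ = arcsin(p_z) ≈ 39.99°, λ = atan2(p_y, p_x) ≈ 16.31°.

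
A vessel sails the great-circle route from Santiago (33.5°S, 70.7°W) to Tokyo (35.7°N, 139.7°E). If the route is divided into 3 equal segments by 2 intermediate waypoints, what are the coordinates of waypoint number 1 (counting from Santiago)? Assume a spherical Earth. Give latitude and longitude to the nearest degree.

≈ 11°S, 122°W

Convert each endpoint to a unit vector on the sphere (x = cos φ cos λ, y = cos φ sin λ, z = sin φ).
The central angle between the endpoints is δ = arccos(p₁·p₂) ≈ 2.705 rad (155.0°).
Interpolate at f = 1/3 with slerp weights a = sin((1−f)δ)/sin δ ≈ 2.301, b = sin(fδ)/sin δ ≈ 1.855.
p = a·p₁ + b·p₂ ≈ (-0.514, -0.837, -0.188); φ = arcsin(p_z) ≈ -10.82°, λ = atan2(p_y, p_x) ≈ -121.59°.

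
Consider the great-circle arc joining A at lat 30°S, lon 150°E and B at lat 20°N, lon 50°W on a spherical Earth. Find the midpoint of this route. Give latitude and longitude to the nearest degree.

≈ lat 26°S, lon 117°W

The haversine formula gives a central angle δ ≈ 2.781 rad (159.3°) between the endpoints.
Interpolate at f = 1/2 with slerp weights a = sin((1−f)δ)/sin δ ≈ 2.789, b = sin(fδ)/sin δ ≈ 2.789.
p = a·p₁ + b·p₂ ≈ (-0.407, -0.800, -0.441); φ = arcsin(p_z) ≈ -26.14°, λ = atan2(p_y, p_x) ≈ -116.97°.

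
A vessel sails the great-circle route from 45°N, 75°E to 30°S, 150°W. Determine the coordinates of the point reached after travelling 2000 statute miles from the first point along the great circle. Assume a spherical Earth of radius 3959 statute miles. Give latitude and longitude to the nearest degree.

The haversine formula gives a central angle δ ≈ 2.476 rad (141.9°) between the endpoints. The total great-circle distance is δ·R ≈ 2.476 × 3959 ≈ 9803 mi, so the target fraction is f = 2000/9803 ≈ 0.204.
Interpolate at f ≈ 0.204 with slerp weights a = sin((1−f)δ)/sin δ ≈ 1.492, b = sin(fδ)/sin δ ≈ 0.784.
p = a·p₁ + b·p₂ ≈ (-0.315, 0.679, 0.663); φ = arcsin(p_z) ≈ 41.52°, λ = atan2(p_y, p_x) ≈ 114.86°.

≈ 42°N, 115°E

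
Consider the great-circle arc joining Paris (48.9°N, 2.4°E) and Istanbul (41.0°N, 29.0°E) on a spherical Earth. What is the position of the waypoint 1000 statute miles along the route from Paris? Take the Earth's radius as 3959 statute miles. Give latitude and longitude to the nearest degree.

≈ 44°N, 22°E

The haversine formula gives a central angle δ ≈ 0.354 rad (20.3°) between the endpoints. The total great-circle distance is δ·R ≈ 0.354 × 3959 ≈ 1401 mi, so the target fraction is f = 1000/1401 ≈ 0.714.
Interpolate at f ≈ 0.714 with slerp weights a = sin((1−f)δ)/sin δ ≈ 0.292, b = sin(fδ)/sin δ ≈ 0.721.
p = a·p₁ + b·p₂ ≈ (0.668, 0.272, 0.693); φ = arcsin(p_z) ≈ 43.87°, λ = atan2(p_y, p_x) ≈ 22.15°.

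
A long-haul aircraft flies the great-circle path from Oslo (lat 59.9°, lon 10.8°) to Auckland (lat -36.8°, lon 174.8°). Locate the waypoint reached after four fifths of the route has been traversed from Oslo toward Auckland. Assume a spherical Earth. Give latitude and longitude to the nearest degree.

Write both endpoints as unit vectors p₁, p₂ with components (cos φ cos λ, cos φ sin λ, sin φ).
The central angle between the endpoints is δ = arccos(p₁·p₂) ≈ 2.700 rad (154.7°).
Interpolate at f = 4/5 with slerp weights a = sin((1−f)δ)/sin δ ≈ 1.204, b = sin(fδ)/sin δ ≈ 1.947.
p = a·p₁ + b·p₂ ≈ (-0.959, 0.254, -0.124); φ = arcsin(p_z) ≈ -7.13°, λ = atan2(p_y, p_x) ≈ 165.14°.

≈ lat -7°, lon 165°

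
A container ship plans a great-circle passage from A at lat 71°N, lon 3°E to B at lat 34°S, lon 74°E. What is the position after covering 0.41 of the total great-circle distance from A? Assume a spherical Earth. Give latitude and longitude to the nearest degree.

≈ lat 31°N, lon 52°E

The haversine formula gives a central angle δ ≈ 2.027 rad (116.2°) between the endpoints.
Interpolate at f = 0.41 with slerp weights a = sin((1−f)δ)/sin δ ≈ 1.037, b = sin(fδ)/sin δ ≈ 0.823.
p = a·p₁ + b·p₂ ≈ (0.525, 0.674, 0.520); φ = arcsin(p_z) ≈ 31.34°, λ = atan2(p_y, p_x) ≈ 52.06°.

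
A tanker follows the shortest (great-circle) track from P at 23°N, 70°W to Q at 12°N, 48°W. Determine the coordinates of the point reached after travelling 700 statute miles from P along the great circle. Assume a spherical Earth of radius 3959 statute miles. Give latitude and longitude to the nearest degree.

≈ 19°N, 60°W

Write both endpoints as unit vectors p₁, p₂ with components (cos φ cos λ, cos φ sin λ, sin φ).
The central angle between the endpoints is δ = arccos(p₁·p₂) ≈ 0.413 rad (23.6°). The total great-circle distance is δ·R ≈ 0.413 × 3959 ≈ 1634 mi, so the target fraction is f = 700/1634 ≈ 0.428.
Interpolate at f ≈ 0.428 with slerp weights a = sin((1−f)δ)/sin δ ≈ 0.583, b = sin(fδ)/sin δ ≈ 0.439.
p = a·p₁ + b·p₂ ≈ (0.470, -0.823, 0.319); φ = arcsin(p_z) ≈ 18.59°, λ = atan2(p_y, p_x) ≈ -60.24°.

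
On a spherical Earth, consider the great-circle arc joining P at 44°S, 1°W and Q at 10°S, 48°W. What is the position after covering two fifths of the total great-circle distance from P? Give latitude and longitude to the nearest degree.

≈ 32°S, 24°W

The haversine formula gives a central angle δ ≈ 0.923 rad (52.9°) between the endpoints.
Interpolate at f = 2/5 with slerp weights a = sin((1−f)δ)/sin δ ≈ 0.659, b = sin(fδ)/sin δ ≈ 0.452.
p = a·p₁ + b·p₂ ≈ (0.772, -0.339, -0.537); φ = arcsin(p_z) ≈ -32.46°, λ = atan2(p_y, p_x) ≈ -23.72°.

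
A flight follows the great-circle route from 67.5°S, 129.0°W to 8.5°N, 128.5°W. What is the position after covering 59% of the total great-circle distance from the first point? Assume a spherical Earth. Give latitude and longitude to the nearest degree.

≈ 23°S, 129°W

From cos δ = sin φ₁ sin φ₂ + cos φ₁ cos φ₂ cos Δλ, the central angle is δ ≈ 1.326 rad (76.0°).
Interpolate at f = 0.59 with slerp weights a = sin((1−f)δ)/sin δ ≈ 0.533, b = sin(fδ)/sin δ ≈ 0.727.
p = a·p₁ + b·p₂ ≈ (-0.576, -0.721, -0.385); φ = arcsin(p_z) ≈ -22.66°, λ = atan2(p_y, p_x) ≈ -128.61°.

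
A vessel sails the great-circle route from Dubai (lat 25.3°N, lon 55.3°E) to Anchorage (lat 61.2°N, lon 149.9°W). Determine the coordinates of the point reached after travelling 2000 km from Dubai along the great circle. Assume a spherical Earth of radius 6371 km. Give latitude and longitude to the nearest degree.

≈ lat 43°N, lon 60°E

Write both endpoints as unit vectors p₁, p₂ with components (cos φ cos λ, cos φ sin λ, sin φ).
The central angle between the endpoints is δ = arccos(p₁·p₂) ≈ 1.590 rad (91.1°). The total great-circle distance is δ·R ≈ 1.590 × 6371 ≈ 10132 km, so the target fraction is f = 2000/10132 ≈ 0.197.
Interpolate at f ≈ 0.197 with slerp weights a = sin((1−f)δ)/sin δ ≈ 0.957, b = sin(fδ)/sin δ ≈ 0.309.
p = a·p₁ + b·p₂ ≈ (0.364, 0.637, 0.680); φ = arcsin(p_z) ≈ 42.82°, λ = atan2(p_y, p_x) ≈ 60.25°.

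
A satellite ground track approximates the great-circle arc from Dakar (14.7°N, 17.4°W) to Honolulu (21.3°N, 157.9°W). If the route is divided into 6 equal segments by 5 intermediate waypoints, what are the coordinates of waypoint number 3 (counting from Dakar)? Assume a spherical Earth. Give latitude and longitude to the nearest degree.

Write both endpoints as unit vectors p₁, p₂ with components (cos φ cos λ, cos φ sin λ, sin φ).
The central angle between the endpoints is δ = arccos(p₁·p₂) ≈ 2.218 rad (127.1°).
Interpolate at f = 3/6 with slerp weights a = sin((1−f)δ)/sin δ ≈ 1.123, b = sin(fδ)/sin δ ≈ 1.123.
p = a·p₁ + b·p₂ ≈ (0.067, -0.718, 0.693); φ = arcsin(p_z) ≈ 43.84°, λ = atan2(p_y, p_x) ≈ -84.66°.

≈ (44°N, 85°W)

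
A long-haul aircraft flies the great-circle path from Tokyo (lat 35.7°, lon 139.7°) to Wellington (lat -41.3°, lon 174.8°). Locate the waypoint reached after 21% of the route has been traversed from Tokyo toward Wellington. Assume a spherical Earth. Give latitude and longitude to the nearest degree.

The haversine formula gives a central angle δ ≈ 1.457 rad (83.5°) between the endpoints.
Interpolate at f = 0.21 with slerp weights a = sin((1−f)δ)/sin δ ≈ 0.919, b = sin(fδ)/sin δ ≈ 0.303.
p = a·p₁ + b·p₂ ≈ (-0.796, 0.503, 0.336); φ = arcsin(p_z) ≈ 19.65°, λ = atan2(p_y, p_x) ≈ 147.69°.

≈ lat 20°, lon 148°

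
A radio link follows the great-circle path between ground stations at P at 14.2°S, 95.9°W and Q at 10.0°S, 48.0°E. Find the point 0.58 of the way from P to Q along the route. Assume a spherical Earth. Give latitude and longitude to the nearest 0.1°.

From cos δ = sin φ₁ sin φ₂ + cos φ₁ cos φ₂ cos Δλ, the central angle is δ ≈ 2.387 rad (136.8°).
Interpolate at f = 0.58 with slerp weights a = sin((1−f)δ)/sin δ ≈ 1.231, b = sin(fδ)/sin δ ≈ 1.435.
p = a·p₁ + b·p₂ ≈ (0.823, -0.137, -0.551); φ = arcsin(p_z) ≈ -33.45°, λ = atan2(p_y, p_x) ≈ -9.43°.

≈ 33.5°S, 9.4°W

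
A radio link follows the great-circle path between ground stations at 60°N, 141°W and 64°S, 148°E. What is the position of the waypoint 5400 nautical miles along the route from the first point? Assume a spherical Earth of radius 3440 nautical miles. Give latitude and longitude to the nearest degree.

≈ 24°S, 179°E

The haversine formula gives a central angle δ ≈ 2.356 rad (135.0°) between the endpoints. The total great-circle distance is δ·R ≈ 2.356 × 3440 ≈ 8105 nmi, so the target fraction is f = 5400/8105 ≈ 0.666.
Interpolate at f ≈ 0.666 with slerp weights a = sin((1−f)δ)/sin δ ≈ 1.001, b = sin(fδ)/sin δ ≈ 1.414.
p = a·p₁ + b·p₂ ≈ (-0.915, 0.014, -0.404); φ = arcsin(p_z) ≈ -23.84°, λ = atan2(p_y, p_x) ≈ 179.15°.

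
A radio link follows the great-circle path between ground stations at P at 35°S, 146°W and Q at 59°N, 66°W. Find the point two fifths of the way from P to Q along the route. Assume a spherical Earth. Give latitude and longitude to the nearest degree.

Write both endpoints as unit vectors p₁, p₂ with components (cos φ cos λ, cos φ sin λ, sin φ).
The central angle between the endpoints is δ = arccos(p₁·p₂) ≈ 2.002 rad (114.7°).
Interpolate at f = 2/5 with slerp weights a = sin((1−f)δ)/sin δ ≈ 1.027, b = sin(fδ)/sin δ ≈ 0.791.
p = a·p₁ + b·p₂ ≈ (-0.532, -0.842, 0.089); φ = arcsin(p_z) ≈ 5.09°, λ = atan2(p_y, p_x) ≈ -122.26°.

≈ 5°N, 122°W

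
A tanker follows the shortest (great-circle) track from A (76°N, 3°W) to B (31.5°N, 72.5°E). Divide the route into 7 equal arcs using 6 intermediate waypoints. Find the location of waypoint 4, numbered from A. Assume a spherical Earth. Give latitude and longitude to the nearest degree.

≈ (54°N, 61°E)

From cos δ = sin φ₁ sin φ₂ + cos φ₁ cos φ₂ cos Δλ, the central angle is δ ≈ 0.978 rad (56.0°).
Interpolate at f = 4/7 with slerp weights a = sin((1−f)δ)/sin δ ≈ 0.491, b = sin(fδ)/sin δ ≈ 0.639.
p = a·p₁ + b·p₂ ≈ (0.282, 0.514, 0.810); φ = arcsin(p_z) ≈ 54.11°, λ = atan2(p_y, p_x) ≈ 61.19°.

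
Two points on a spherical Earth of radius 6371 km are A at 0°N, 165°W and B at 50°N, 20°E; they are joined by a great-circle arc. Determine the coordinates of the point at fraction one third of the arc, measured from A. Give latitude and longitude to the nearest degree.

Write both endpoints as unit vectors p₁, p₂ with components (cos φ cos λ, cos φ sin λ, sin φ).
The central angle between the endpoints is δ = arccos(p₁·p₂) ≈ 2.266 rad (129.8°).
Interpolate at f = 1/3 with slerp weights a = sin((1−f)δ)/sin δ ≈ 1.300, b = sin(fδ)/sin δ ≈ 0.892.
p = a·p₁ + b·p₂ ≈ (-0.716, -0.140, 0.684); φ = arcsin(p_z) ≈ 43.13°, λ = atan2(p_y, p_x) ≈ -168.93°.

≈ 43°N, 169°W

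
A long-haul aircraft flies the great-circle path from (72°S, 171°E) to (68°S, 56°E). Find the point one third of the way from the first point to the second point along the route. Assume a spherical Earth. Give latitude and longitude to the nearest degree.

The haversine formula gives a central angle δ ≈ 0.587 rad (33.6°) between the endpoints.
Interpolate at f = 1/3 with slerp weights a = sin((1−f)δ)/sin δ ≈ 0.689, b = sin(fδ)/sin δ ≈ 0.351.
p = a·p₁ + b·p₂ ≈ (-0.137, 0.142, -0.980); φ = arcsin(p_z) ≈ -78.62°, λ = atan2(p_y, p_x) ≈ 133.84°.

≈ (79°S, 134°E)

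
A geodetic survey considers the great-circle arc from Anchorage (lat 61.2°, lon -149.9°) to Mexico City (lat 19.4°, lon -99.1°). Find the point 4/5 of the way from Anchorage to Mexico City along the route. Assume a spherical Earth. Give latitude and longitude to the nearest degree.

Convert each endpoint to a unit vector on the sphere (x = cos φ cos λ, y = cos φ sin λ, z = sin φ).
The central angle between the endpoints is δ = arccos(p₁·p₂) ≈ 0.954 rad (54.7°).
Interpolate at f = 4/5 with slerp weights a = sin((1−f)δ)/sin δ ≈ 0.232, b = sin(fδ)/sin δ ≈ 0.847.
p = a·p₁ + b·p₂ ≈ (-0.223, -0.845, 0.485); φ = arcsin(p_z) ≈ 29.03°, λ = atan2(p_y, p_x) ≈ -104.80°.

≈ lat 29°, lon -105°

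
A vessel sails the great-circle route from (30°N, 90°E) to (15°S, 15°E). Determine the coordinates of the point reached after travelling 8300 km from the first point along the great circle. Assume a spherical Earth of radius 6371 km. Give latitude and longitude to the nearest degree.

≈ (9°S, 24°E)

Convert each endpoint to a unit vector on the sphere (x = cos φ cos λ, y = cos φ sin λ, z = sin φ).
The central angle between the endpoints is δ = arccos(p₁·p₂) ≈ 1.484 rad (85.0°). The total great-circle distance is δ·R ≈ 1.484 × 6371 ≈ 9452 km, so the target fraction is f = 8300/9452 ≈ 0.878.
Interpolate at f ≈ 0.878 with slerp weights a = sin((1−f)δ)/sin δ ≈ 0.181, b = sin(fδ)/sin δ ≈ 0.968.
p = a·p₁ + b·p₂ ≈ (0.903, 0.398, -0.160); φ = arcsin(p_z) ≈ -9.22°, λ = atan2(p_y, p_x) ≈ 23.80°.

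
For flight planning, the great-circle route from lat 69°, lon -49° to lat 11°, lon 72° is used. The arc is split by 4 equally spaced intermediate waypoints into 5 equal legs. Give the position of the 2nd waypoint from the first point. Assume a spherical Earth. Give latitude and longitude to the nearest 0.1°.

≈ lat 60.3°, lon 41.9°

From cos δ = sin φ₁ sin φ₂ + cos φ₁ cos φ₂ cos Δλ, the central angle is δ ≈ 1.574 rad (90.2°).
Interpolate at f = 2/5 with slerp weights a = sin((1−f)δ)/sin δ ≈ 0.810, b = sin(fδ)/sin δ ≈ 0.589.
p = a·p₁ + b·p₂ ≈ (0.369, 0.331, 0.869); φ = arcsin(p_z) ≈ 60.30°, λ = atan2(p_y, p_x) ≈ 41.85°.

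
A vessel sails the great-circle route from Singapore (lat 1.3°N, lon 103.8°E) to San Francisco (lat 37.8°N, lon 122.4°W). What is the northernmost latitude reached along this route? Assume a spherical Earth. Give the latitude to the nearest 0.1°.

The great circle lies in the plane with unit normal n̂ = (p₁ × p₂)/|p₁ × p₂|.
Here n̂_z ≈ +0.674; the vertex latitude is φ_max = arccos|n̂_z| ≈ 47.6°.

≈ 47.6°N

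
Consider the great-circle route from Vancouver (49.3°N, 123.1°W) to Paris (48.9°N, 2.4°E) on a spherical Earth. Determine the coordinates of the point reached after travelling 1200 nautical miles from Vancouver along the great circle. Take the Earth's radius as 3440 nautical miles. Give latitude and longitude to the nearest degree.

Convert each endpoint to a unit vector on the sphere (x = cos φ cos λ, y = cos φ sin λ, z = sin φ).
The central angle between the endpoints is δ = arccos(p₁·p₂) ≈ 1.243 rad (71.2°). The total great-circle distance is δ·R ≈ 1.243 × 3440 ≈ 4274 nmi, so the target fraction is f = 1200/4274 ≈ 0.281.
Interpolate at f ≈ 0.281 with slerp weights a = sin((1−f)δ)/sin δ ≈ 0.823, b = sin(fδ)/sin δ ≈ 0.361.
p = a·p₁ + b·p₂ ≈ (-0.056, -0.440, 0.896); φ = arcsin(p_z) ≈ 63.68°, λ = atan2(p_y, p_x) ≈ -97.26°.

≈ 64°N, 97°W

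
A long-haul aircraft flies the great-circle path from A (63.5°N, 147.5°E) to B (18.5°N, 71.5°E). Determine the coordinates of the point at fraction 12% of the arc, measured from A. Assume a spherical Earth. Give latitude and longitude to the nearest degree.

The haversine formula gives a central angle δ ≈ 1.174 rad (67.3°) between the endpoints.
Interpolate at f = 0.12 with slerp weights a = sin((1−f)δ)/sin δ ≈ 0.931, b = sin(fδ)/sin δ ≈ 0.152.
p = a·p₁ + b·p₂ ≈ (-0.305, 0.360, 0.882); φ = arcsin(p_z) ≈ 61.85°, λ = atan2(p_y, p_x) ≈ 130.22°.

≈ (62°N, 130°E)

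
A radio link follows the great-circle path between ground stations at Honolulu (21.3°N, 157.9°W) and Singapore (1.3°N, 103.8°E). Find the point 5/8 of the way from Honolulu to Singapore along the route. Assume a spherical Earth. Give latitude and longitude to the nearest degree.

≈ (14°N, 138°E)

Convert each endpoint to a unit vector on the sphere (x = cos φ cos λ, y = cos φ sin λ, z = sin φ).
The central angle between the endpoints is δ = arccos(p₁·p₂) ≈ 1.697 rad (97.3°).
Interpolate at f = 5/8 with slerp weights a = sin((1−f)δ)/sin δ ≈ 0.599, b = sin(fδ)/sin δ ≈ 0.880.
p = a·p₁ + b·p₂ ≈ (-0.727, 0.644, 0.238); φ = arcsin(p_z) ≈ 13.75°, λ = atan2(p_y, p_x) ≈ 138.46°.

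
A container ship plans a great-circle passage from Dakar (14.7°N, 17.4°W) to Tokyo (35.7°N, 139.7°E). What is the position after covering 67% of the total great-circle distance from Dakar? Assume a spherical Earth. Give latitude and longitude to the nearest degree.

Convert each endpoint to a unit vector on the sphere (x = cos φ cos λ, y = cos φ sin λ, z = sin φ).
The central angle between the endpoints is δ = arccos(p₁·p₂) ≈ 2.184 rad (125.1°).
Interpolate at f = 0.67 with slerp weights a = sin((1−f)δ)/sin δ ≈ 0.807, b = sin(fδ)/sin δ ≈ 1.216.
p = a·p₁ + b·p₂ ≈ (-0.008, 0.405, 0.914); φ = arcsin(p_z) ≈ 66.09°, λ = atan2(p_y, p_x) ≈ 91.15°.

≈ 66°N, 91°E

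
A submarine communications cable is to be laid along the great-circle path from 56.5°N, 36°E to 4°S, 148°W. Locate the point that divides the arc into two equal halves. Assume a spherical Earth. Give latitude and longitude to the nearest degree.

Write both endpoints as unit vectors p₁, p₂ with components (cos φ cos λ, cos φ sin λ, sin φ).
The central angle between the endpoints is δ = arccos(p₁·p₂) ≈ 2.224 rad (127.4°).
Interpolate at f = 1/2 with slerp weights a = sin((1−f)δ)/sin δ ≈ 1.129, b = sin(fδ)/sin δ ≈ 1.129.
p = a·p₁ + b·p₂ ≈ (-0.451, -0.230, 0.862); φ = arcsin(p_z) ≈ 59.58°, λ = atan2(p_y, p_x) ≈ -152.92°.

≈ 60°N, 153°W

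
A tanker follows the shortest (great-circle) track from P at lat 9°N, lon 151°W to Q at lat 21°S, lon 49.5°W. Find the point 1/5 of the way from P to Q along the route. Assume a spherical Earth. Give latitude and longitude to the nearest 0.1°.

Write both endpoints as unit vectors p₁, p₂ with components (cos φ cos λ, cos φ sin λ, sin φ).
The central angle between the endpoints is δ = arccos(p₁·p₂) ≈ 1.813 rad (103.9°).
Interpolate at f = 1/5 with slerp weights a = sin((1−f)δ)/sin δ ≈ 1.023, b = sin(fδ)/sin δ ≈ 0.365.
p = a·p₁ + b·p₂ ≈ (-0.662, -0.749, 0.029); φ = arcsin(p_z) ≈ 1.66°, λ = atan2(p_y, p_x) ≈ -131.46°.

≈ lat 1.7°N, lon 131.5°W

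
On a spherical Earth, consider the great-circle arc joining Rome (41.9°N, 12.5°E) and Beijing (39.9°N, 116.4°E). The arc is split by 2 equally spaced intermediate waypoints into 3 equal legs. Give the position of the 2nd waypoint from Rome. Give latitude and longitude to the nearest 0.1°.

Convert each endpoint to a unit vector on the sphere (x = cos φ cos λ, y = cos φ sin λ, z = sin φ).
The central angle between the endpoints is δ = arccos(p₁·p₂) ≈ 1.275 rad (73.1°).
Interpolate at f = 2/3 with slerp weights a = sin((1−f)δ)/sin δ ≈ 0.431, b = sin(fδ)/sin δ ≈ 0.785.
p = a·p₁ + b·p₂ ≈ (0.045, 0.609, 0.792); φ = arcsin(p_z) ≈ 52.35°, λ = atan2(p_y, p_x) ≈ 85.74°.

≈ (52.3°N, 85.7°E)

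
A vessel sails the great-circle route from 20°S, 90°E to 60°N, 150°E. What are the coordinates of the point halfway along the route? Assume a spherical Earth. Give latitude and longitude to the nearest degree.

≈ 22°N, 110°E

Convert each endpoint to a unit vector on the sphere (x = cos φ cos λ, y = cos φ sin λ, z = sin φ).
The central angle between the endpoints is δ = arccos(p₁·p₂) ≈ 1.632 rad (93.5°).
Interpolate at f = 1/2 with slerp weights a = sin((1−f)δ)/sin δ ≈ 0.730, b = sin(fδ)/sin δ ≈ 0.730.
p = a·p₁ + b·p₂ ≈ (-0.316, 0.868, 0.382); φ = arcsin(p_z) ≈ 22.48°, λ = atan2(p_y, p_x) ≈ 110.00°.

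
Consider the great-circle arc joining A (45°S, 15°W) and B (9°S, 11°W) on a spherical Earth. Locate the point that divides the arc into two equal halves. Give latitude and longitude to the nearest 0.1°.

≈ (27.0°S, 12.7°W)

The haversine formula gives a central angle δ ≈ 0.631 rad (36.2°) between the endpoints.
Interpolate at f = 1/2 with slerp weights a = sin((1−f)δ)/sin δ ≈ 0.526, b = sin(fδ)/sin δ ≈ 0.526.
p = a·p₁ + b·p₂ ≈ (0.869, -0.195, -0.454); φ = arcsin(p_z) ≈ -27.01°, λ = atan2(p_y, p_x) ≈ -12.67°.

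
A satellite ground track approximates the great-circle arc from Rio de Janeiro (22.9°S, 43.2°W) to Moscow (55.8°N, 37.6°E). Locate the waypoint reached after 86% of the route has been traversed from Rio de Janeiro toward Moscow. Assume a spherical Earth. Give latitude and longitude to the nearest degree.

Convert each endpoint to a unit vector on the sphere (x = cos φ cos λ, y = cos φ sin λ, z = sin φ).
The central angle between the endpoints is δ = arccos(p₁·p₂) ≈ 1.812 rad (103.8°).
Interpolate at f = 0.86 with slerp weights a = sin((1−f)δ)/sin δ ≈ 0.258, b = sin(fδ)/sin δ ≈ 1.030.
p = a·p₁ + b·p₂ ≈ (0.632, 0.190, 0.751); φ = arcsin(p_z) ≈ 48.69°, λ = atan2(p_y, p_x) ≈ 16.74°.

≈ 49°N, 17°E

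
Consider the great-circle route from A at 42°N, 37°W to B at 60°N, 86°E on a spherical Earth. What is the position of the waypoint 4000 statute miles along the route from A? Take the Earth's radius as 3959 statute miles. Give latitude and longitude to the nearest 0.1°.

≈ 66.5°N, 69.0°E

Write both endpoints as unit vectors p₁, p₂ with components (cos φ cos λ, cos φ sin λ, sin φ).
The central angle between the endpoints is δ = arccos(p₁·p₂) ≈ 1.184 rad (67.8°). The total great-circle distance is δ·R ≈ 1.184 × 3959 ≈ 4688 mi, so the target fraction is f = 4000/4688 ≈ 0.853.
Interpolate at f ≈ 0.853 with slerp weights a = sin((1−f)δ)/sin δ ≈ 0.187, b = sin(fδ)/sin δ ≈ 0.915.
p = a·p₁ + b·p₂ ≈ (0.143, 0.373, 0.917); φ = arcsin(p_z) ≈ 66.48°, λ = atan2(p_y, p_x) ≈ 69.05°.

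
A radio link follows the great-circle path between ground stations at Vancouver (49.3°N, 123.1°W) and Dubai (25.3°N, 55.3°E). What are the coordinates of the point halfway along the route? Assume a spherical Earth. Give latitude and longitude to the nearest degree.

From cos δ = sin φ₁ sin φ₂ + cos φ₁ cos φ₂ cos Δλ, the central angle is δ ≈ 1.839 rad (105.4°).
Interpolate at f = 1/2 with slerp weights a = sin((1−f)δ)/sin δ ≈ 0.825, b = sin(fδ)/sin δ ≈ 0.825.
p = a·p₁ + b·p₂ ≈ (0.131, 0.163, 0.978); φ = arcsin(p_z) ≈ 77.96°, λ = atan2(p_y, p_x) ≈ 51.17°.

≈ 78°N, 51°E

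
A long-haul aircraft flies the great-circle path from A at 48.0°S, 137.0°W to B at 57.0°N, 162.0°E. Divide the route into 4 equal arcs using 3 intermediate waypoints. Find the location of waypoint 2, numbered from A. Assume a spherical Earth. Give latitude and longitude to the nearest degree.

≈ 5°N, 164°W

From cos δ = sin φ₁ sin φ₂ + cos φ₁ cos φ₂ cos Δλ, the central angle is δ ≈ 2.034 rad (116.5°).
Interpolate at f = 2/4 with slerp weights a = sin((1−f)δ)/sin δ ≈ 0.951, b = sin(fδ)/sin δ ≈ 0.951.
p = a·p₁ + b·p₂ ≈ (-0.957, -0.274, 0.091); φ = arcsin(p_z) ≈ 5.21°, λ = atan2(p_y, p_x) ≈ -164.04°.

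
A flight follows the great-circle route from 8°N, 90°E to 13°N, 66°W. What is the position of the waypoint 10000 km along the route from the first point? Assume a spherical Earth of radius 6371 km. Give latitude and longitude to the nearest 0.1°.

≈ 40.7°N, 6.9°W

Convert each endpoint to a unit vector on the sphere (x = cos φ cos λ, y = cos φ sin λ, z = sin φ).
The central angle between the endpoints is δ = arccos(p₁·p₂) ≈ 2.587 rad (148.2°). The total great-circle distance is δ·R ≈ 2.587 × 6371 ≈ 16482 km, so the target fraction is f = 10000/16482 ≈ 0.607.
Interpolate at f ≈ 0.607 with slerp weights a = sin((1−f)δ)/sin δ ≈ 1.616, b = sin(fδ)/sin δ ≈ 1.899.
p = a·p₁ + b·p₂ ≈ (0.753, -0.090, 0.652); φ = arcsin(p_z) ≈ 40.70°, λ = atan2(p_y, p_x) ≈ -6.85°.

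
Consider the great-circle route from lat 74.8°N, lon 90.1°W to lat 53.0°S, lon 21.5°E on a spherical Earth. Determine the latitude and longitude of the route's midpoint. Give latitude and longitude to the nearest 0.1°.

Convert each endpoint to a unit vector on the sphere (x = cos φ cos λ, y = cos φ sin λ, z = sin φ).
The central angle between the endpoints is δ = arccos(p₁·p₂) ≈ 2.548 rad (146.0°).
Interpolate at f = 1/2 with slerp weights a = sin((1−f)δ)/sin δ ≈ 1.709, b = sin(fδ)/sin δ ≈ 1.709.
p = a·p₁ + b·p₂ ≈ (0.956, -0.071, 0.284); φ = arcsin(p_z) ≈ 16.52°, λ = atan2(p_y, p_x) ≈ -4.25°.

≈ lat 16.5°N, lon 4.3°W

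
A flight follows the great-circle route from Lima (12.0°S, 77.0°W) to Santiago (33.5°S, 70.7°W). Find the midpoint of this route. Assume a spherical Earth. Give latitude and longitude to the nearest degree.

Write both endpoints as unit vectors p₁, p₂ with components (cos φ cos λ, cos φ sin λ, sin φ).
The central angle between the endpoints is δ = arccos(p₁·p₂) ≈ 0.388 rad (22.3°).
Interpolate at f = 1/2 with slerp weights a = sin((1−f)δ)/sin δ ≈ 0.510, b = sin(fδ)/sin δ ≈ 0.510.
p = a·p₁ + b·p₂ ≈ (0.253, -0.887, -0.387); φ = arcsin(p_z) ≈ -22.78°, λ = atan2(p_y, p_x) ≈ -74.10°.

≈ (23°S, 74°W)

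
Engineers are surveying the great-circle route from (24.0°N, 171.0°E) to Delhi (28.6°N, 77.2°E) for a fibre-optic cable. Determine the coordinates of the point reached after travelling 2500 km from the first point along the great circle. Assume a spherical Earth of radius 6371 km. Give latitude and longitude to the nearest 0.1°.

The haversine formula gives a central angle δ ≈ 1.429 rad (81.9°) between the endpoints. The total great-circle distance is δ·R ≈ 1.429 × 6371 ≈ 9103 km, so the target fraction is f = 2500/9103 ≈ 0.275.
Interpolate at f ≈ 0.275 with slerp weights a = sin((1−f)δ)/sin δ ≈ 0.869, b = sin(fδ)/sin δ ≈ 0.386.
p = a·p₁ + b·p₂ ≈ (-0.709, 0.455, 0.539); φ = arcsin(p_z) ≈ 32.58°, λ = atan2(p_y, p_x) ≈ 147.32°.

≈ (32.6°N, 147.3°E)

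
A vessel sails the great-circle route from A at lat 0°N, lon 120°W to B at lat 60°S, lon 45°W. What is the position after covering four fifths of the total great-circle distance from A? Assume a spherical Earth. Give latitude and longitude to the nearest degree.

Convert each endpoint to a unit vector on the sphere (x = cos φ cos λ, y = cos φ sin λ, z = sin φ).
The central angle between the endpoints is δ = arccos(p₁·p₂) ≈ 1.441 rad (82.6°).
Interpolate at f = 4/5 with slerp weights a = sin((1−f)δ)/sin δ ≈ 0.287, b = sin(fδ)/sin δ ≈ 0.922.
p = a·p₁ + b·p₂ ≈ (0.183, -0.574, -0.798); φ = arcsin(p_z) ≈ -52.96°, λ = atan2(p_y, p_x) ≈ -72.36°.

≈ lat 53°S, lon 72°W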